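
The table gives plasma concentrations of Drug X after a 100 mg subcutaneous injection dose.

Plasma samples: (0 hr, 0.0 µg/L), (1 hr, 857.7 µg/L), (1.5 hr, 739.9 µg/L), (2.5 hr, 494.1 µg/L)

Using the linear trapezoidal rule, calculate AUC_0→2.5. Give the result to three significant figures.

AUC = 1450 µg/L·hr

Trapezoidal AUC_0→2.5:
  [0→1]: (0.0+857.7)/2 × 1 = 428.85
  [1→1.5]: (857.7+739.9)/2 × 0.5 = 399.4
  [1.5→2.5]: (739.9+494.1)/2 × 1 = 617.0
  Sum = 1445.25 µg/L·hr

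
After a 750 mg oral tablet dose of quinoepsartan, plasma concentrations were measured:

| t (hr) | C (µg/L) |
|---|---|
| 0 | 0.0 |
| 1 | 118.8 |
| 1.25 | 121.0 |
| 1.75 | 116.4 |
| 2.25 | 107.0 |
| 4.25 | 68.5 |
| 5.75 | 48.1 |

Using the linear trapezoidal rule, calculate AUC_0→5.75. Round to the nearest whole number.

AUC = 468 µg/L·hr

Trapezoidal AUC_0→5.75:
  [0→1]: (0.0+118.8)/2 × 1 = 59.4
  [1→1.25]: (118.8+121.0)/2 × 0.25 = 29.975
  [1.25→1.75]: (121.0+116.4)/2 × 0.5 = 59.35
  [1.75→2.25]: (116.4+107.0)/2 × 0.5 = 55.85
  [2.25→4.25]: (107.0+68.5)/2 × 2 = 175.5
  [4.25→5.75]: (68.5+48.1)/2 × 1.5 = 87.45
  Sum = 467.525 µg/L·hr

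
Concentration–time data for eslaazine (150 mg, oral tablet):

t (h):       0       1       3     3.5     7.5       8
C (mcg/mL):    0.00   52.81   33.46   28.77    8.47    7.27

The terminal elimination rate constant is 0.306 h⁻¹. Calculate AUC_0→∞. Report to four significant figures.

Trapezoidal AUC_0→8:
  [0→1]: (0.00+52.81)/2 × 1 = 26.405
  [1→3]: (52.81+33.46)/2 × 2 = 86.27
  [3→3.5]: (33.46+28.77)/2 × 0.5 = 15.5575
  [3.5→7.5]: (28.77+8.47)/2 × 4 = 74.48
  [7.5→8]: (8.47+7.27)/2 × 0.5 = 3.935
  Sum = 206.6475 mcg/mL·h
Extrapolated tail: C_last / k_e = 7.27 / 0.306 = 23.758
AUC_0→∞ = 206.6475 + 23.758 = 230.4055 mcg/mL·h

AUC = 230.4 mcg/mL·h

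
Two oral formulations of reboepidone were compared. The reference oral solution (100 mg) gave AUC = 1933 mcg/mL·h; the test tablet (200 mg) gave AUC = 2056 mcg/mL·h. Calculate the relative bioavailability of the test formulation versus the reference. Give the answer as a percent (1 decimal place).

F_rel = (AUC_test/D_test) / (AUC_ref/D_ref)
      = (2056/200) / (1933/100)
      = 10.28 / 19.33 = 0.5318 = 53.18%

F_rel = 53.2%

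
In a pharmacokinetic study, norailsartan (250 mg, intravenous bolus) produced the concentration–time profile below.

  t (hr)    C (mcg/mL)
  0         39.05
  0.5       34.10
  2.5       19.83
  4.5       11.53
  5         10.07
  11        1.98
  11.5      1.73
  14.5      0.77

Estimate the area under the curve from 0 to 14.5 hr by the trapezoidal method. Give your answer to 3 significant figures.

Trapezoidal AUC_0→14.5:
  [0→0.5]: (39.05+34.10)/2 × 0.5 = 18.2875
  [0.5→2.5]: (34.10+19.83)/2 × 2 = 53.93
  [2.5→4.5]: (19.83+11.53)/2 × 2 = 31.36
  [4.5→5]: (11.53+10.07)/2 × 0.5 = 5.4
  [5→11]: (10.07+1.98)/2 × 6 = 36.15
  [11→11.5]: (1.98+1.73)/2 × 0.5 = 0.9275
  [11.5→14.5]: (1.73+0.77)/2 × 3 = 3.75
  Sum = 149.805 mcg/mL·hr

AUC = 150 mcg/mL·hr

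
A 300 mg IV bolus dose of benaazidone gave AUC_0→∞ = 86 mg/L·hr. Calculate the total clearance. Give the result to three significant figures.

CL = 3.49 L/hr

CL = Dose_iv / AUC_0→∞
   = 300 / 86 = 3.48837 L/hr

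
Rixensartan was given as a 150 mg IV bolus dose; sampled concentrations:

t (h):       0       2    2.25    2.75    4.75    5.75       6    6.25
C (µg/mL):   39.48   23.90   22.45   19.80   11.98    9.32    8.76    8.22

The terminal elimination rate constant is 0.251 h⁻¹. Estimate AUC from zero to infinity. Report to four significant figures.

Trapezoidal AUC_0→6.25:
  [0→2]: (39.48+23.90)/2 × 2 = 63.38
  [2→2.25]: (23.90+22.45)/2 × 0.25 = 5.79375
  [2.25→2.75]: (22.45+19.80)/2 × 0.5 = 10.5625
  [2.75→4.75]: (19.80+11.98)/2 × 2 = 31.78
  [4.75→5.75]: (11.98+9.32)/2 × 1 = 10.65
  [5.75→6]: (9.32+8.76)/2 × 0.25 = 2.26
  [6→6.25]: (8.76+8.22)/2 × 0.25 = 2.1225
  Sum = 126.54875 µg/mL·h
Extrapolated tail: C_last / k_e = 8.22 / 0.251 = 32.749
AUC_0→∞ = 126.54875 + 32.749 = 159.29775 µg/mL·h

AUC = 159.3 µg/mL·h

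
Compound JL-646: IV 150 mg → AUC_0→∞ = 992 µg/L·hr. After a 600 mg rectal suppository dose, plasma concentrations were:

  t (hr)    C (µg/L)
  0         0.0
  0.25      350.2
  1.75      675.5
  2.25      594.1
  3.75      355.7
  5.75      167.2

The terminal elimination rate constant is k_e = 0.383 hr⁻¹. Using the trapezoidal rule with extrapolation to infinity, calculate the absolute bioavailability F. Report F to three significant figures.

F = 0.706

Trapezoidal AUC_0→5.75 (rectal suppository):
  [0→0.25]: (0.0+350.2)/2 × 0.25 = 43.775
  [0.25→1.75]: (350.2+675.5)/2 × 1.5 = 769.275
  [1.75→2.25]: (675.5+594.1)/2 × 0.5 = 317.4
  [2.25→3.75]: (594.1+355.7)/2 × 1.5 = 712.35
  [3.75→5.75]: (355.7+167.2)/2 × 2 = 522.9
  Sum = 2365.7 µg/L·hr
Tail: C_last/k_e = 167.2/0.383 = 436.554
AUC_0→∞ (rectal suppository) = 2365.7 + 436.554 = 2802.254 µg/L·hr
F = (AUC_ev/D_ev)/(AUC_iv/D_iv) = (2802.254/600)/(992/150) = 4.67042/6.61333 = 0.7062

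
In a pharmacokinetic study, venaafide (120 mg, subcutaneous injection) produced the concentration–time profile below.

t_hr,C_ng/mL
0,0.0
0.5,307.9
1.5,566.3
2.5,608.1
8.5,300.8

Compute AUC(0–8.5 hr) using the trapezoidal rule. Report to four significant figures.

Trapezoidal AUC_0→8.5:
  [0→0.5]: (0.0+307.9)/2 × 0.5 = 76.975
  [0.5→1.5]: (307.9+566.3)/2 × 1 = 437.1
  [1.5→2.5]: (566.3+608.1)/2 × 1 = 587.2
  [2.5→8.5]: (608.1+300.8)/2 × 6 = 2726.7
  Sum = 3827.975 ng/mL·hr

AUC = 3828 ng/mL·hr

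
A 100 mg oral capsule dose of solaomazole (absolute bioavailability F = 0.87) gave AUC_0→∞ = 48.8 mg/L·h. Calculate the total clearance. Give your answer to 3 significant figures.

CL = F × Dose / AUC_0→∞
   = 0.87 × 100 / 48.8 = 1.78279 L/h

CL = 1.78 L/h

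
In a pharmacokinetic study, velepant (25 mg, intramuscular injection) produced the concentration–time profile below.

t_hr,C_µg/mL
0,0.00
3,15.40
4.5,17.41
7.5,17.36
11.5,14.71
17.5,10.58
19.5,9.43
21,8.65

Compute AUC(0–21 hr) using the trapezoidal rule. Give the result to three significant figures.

AUC = 273 µg/mL·hr

Trapezoidal AUC_0→21:
  [0→3]: (0.00+15.40)/2 × 3 = 23.1
  [3→4.5]: (15.40+17.41)/2 × 1.5 = 24.6075
  [4.5→7.5]: (17.41+17.36)/2 × 3 = 52.155
  [7.5→11.5]: (17.36+14.71)/2 × 4 = 64.14
  [11.5→17.5]: (14.71+10.58)/2 × 6 = 75.87
  [17.5→19.5]: (10.58+9.43)/2 × 2 = 20.01
  [19.5→21]: (9.43+8.65)/2 × 1.5 = 13.56
  Sum = 273.4425 µg/mL·hr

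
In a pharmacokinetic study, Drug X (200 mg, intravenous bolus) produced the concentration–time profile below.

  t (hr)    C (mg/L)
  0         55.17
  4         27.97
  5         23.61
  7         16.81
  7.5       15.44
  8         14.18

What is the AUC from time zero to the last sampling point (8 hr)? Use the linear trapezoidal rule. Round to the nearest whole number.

Trapezoidal AUC_0→8:
  [0→4]: (55.17+27.97)/2 × 4 = 166.28
  [4→5]: (27.97+23.61)/2 × 1 = 25.79
  [5→7]: (23.61+16.81)/2 × 2 = 40.42
  [7→7.5]: (16.81+15.44)/2 × 0.5 = 8.0625
  [7.5→8]: (15.44+14.18)/2 × 0.5 = 7.405
  Sum = 247.9575 mg/L·hr

AUC = 248 mg/L·hr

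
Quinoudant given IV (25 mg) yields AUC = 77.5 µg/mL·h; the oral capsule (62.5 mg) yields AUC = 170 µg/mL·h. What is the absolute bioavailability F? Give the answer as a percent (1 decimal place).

F = 87.7%

F = (AUC_ev / D_ev) / (AUC_iv / D_iv)
  = (170/62.5) / (77.5/25)
  = 2.72 / 3.1 = 0.8774
  = 87.74%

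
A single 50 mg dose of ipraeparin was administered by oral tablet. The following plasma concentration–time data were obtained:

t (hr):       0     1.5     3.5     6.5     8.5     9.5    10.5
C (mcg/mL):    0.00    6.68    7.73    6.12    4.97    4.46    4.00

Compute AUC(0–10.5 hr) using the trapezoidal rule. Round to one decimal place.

Trapezoidal AUC_0→10.5:
  [0→1.5]: (0.00+6.68)/2 × 1.5 = 5.01
  [1.5→3.5]: (6.68+7.73)/2 × 2 = 14.41
  [3.5→6.5]: (7.73+6.12)/2 × 3 = 20.775
  [6.5→8.5]: (6.12+4.97)/2 × 2 = 11.09
  [8.5→9.5]: (4.97+4.46)/2 × 1 = 4.715
  [9.5→10.5]: (4.46+4.00)/2 × 1 = 4.23
  Sum = 60.23 mcg/mL·hr

AUC = 60.2 mcg/mL·hr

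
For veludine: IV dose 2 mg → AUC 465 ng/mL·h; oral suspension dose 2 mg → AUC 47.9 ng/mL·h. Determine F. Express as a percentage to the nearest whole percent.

F = 10%

F = (AUC_ev / D_ev) / (AUC_iv / D_iv)
  = (47.9/2) / (465/2)
  = 23.95 / 232.5 = 0.1030
  = 10.30%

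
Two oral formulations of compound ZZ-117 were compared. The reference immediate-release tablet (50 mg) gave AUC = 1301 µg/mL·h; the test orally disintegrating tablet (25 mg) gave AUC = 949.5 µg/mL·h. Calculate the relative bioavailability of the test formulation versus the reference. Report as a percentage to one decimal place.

F_rel = (AUC_test/D_test) / (AUC_ref/D_ref)
      = (949.5/25) / (1301/50)
      = 37.98 / 26.02 = 1.4596 = 145.96%

F_rel = 146.0%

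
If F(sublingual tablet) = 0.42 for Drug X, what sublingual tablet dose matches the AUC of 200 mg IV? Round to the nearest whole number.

For equal systemic exposure: F × D_ev = D_iv
D_ev = D_iv / F = 200 / 0.42 = 476.19 mg

D_sublingual = 476 mg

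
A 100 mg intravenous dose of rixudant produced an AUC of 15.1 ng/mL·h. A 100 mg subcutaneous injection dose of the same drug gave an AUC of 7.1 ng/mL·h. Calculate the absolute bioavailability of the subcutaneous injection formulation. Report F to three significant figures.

F = (AUC_ev / D_ev) / (AUC_iv / D_iv)
  = (7.1/100) / (15.1/100)
  = 0.071 / 0.151 = 0.4702

F = 0.470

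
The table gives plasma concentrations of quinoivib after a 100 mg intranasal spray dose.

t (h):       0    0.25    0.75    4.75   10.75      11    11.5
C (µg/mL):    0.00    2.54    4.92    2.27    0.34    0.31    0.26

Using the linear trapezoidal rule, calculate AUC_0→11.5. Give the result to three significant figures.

AUC = 24.6 µg/mL·h

Trapezoidal AUC_0→11.5:
  [0→0.25]: (0.00+2.54)/2 × 0.25 = 0.3175
  [0.25→0.75]: (2.54+4.92)/2 × 0.5 = 1.865
  [0.75→4.75]: (4.92+2.27)/2 × 4 = 14.38
  [4.75→10.75]: (2.27+0.34)/2 × 6 = 7.83
  [10.75→11]: (0.34+0.31)/2 × 0.25 = 0.08125
  [11→11.5]: (0.31+0.26)/2 × 0.5 = 0.1425
  Sum = 24.61625 µg/mL·h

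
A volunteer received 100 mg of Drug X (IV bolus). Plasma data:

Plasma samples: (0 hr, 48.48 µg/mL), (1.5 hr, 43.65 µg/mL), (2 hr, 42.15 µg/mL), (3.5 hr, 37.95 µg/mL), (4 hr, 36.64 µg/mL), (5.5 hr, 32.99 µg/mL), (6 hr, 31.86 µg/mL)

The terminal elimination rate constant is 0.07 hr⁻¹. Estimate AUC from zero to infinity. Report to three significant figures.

Trapezoidal AUC_0→6:
  [0→1.5]: (48.48+43.65)/2 × 1.5 = 69.0975
  [1.5→2]: (43.65+42.15)/2 × 0.5 = 21.45
  [2→3.5]: (42.15+37.95)/2 × 1.5 = 60.075
  [3.5→4]: (37.95+36.64)/2 × 0.5 = 18.6475
  [4→5.5]: (36.64+32.99)/2 × 1.5 = 52.2225
  [5.5→6]: (32.99+31.86)/2 × 0.5 = 16.2125
  Sum = 237.705 µg/mL·hr
Extrapolated tail: C_last / k_e = 31.86 / 0.07 = 455.143
AUC_0→∞ = 237.705 + 455.143 = 692.848 µg/mL·hr

AUC = 693 µg/mL·hr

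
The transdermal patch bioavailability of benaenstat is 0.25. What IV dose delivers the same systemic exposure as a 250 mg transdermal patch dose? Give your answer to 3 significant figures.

D_iv = 62.5 mg

Systemic exposure from an extravascular dose = F × D_ev, so the equivalent IV dose is F × D_ev.
D_iv = F × D_ev = 0.25 × 250 = 62.5 mg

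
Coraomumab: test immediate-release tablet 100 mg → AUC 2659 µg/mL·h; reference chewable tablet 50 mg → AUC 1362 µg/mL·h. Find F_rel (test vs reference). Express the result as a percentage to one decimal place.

F_rel = (AUC_test/D_test) / (AUC_ref/D_ref)
      = (2659/100) / (1362/50)
      = 26.59 / 27.24 = 0.9761 = 97.61%

F_rel = 97.6%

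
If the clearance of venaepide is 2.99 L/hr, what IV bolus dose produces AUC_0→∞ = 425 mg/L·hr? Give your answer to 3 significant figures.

Dose = 1270 mg

Dose_iv = CL × AUC_0→∞
     = 2.99 × 425 = 1270.75 mg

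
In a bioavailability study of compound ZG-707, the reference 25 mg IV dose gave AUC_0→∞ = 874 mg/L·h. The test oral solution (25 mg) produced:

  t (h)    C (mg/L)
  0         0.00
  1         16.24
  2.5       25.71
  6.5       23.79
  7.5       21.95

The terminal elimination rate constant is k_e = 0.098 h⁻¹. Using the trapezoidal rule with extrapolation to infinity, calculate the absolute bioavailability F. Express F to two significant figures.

Trapezoidal AUC_0→7.5 (oral solution):
  [0→1]: (0.00+16.24)/2 × 1 = 8.12
  [1→2.5]: (16.24+25.71)/2 × 1.5 = 31.4625
  [2.5→6.5]: (25.71+23.79)/2 × 4 = 99.0
  [6.5→7.5]: (23.79+21.95)/2 × 1 = 22.87
  Sum = 161.4525 mg/L·h
Tail: C_last/k_e = 21.95/0.098 = 223.980
AUC_0→∞ (oral solution) = 161.4525 + 223.980 = 385.4325 mg/L·h
F = (AUC_ev/D_ev)/(AUC_iv/D_iv) = (385.4325/25)/(874/25) = 15.4173/34.96 = 0.4410

F = 0.44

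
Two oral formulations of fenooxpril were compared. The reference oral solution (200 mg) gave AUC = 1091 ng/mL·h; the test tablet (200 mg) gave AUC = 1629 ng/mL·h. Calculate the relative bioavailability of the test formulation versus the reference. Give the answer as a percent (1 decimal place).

F_rel = 149.3%

F_rel = (AUC_test/D_test) / (AUC_ref/D_ref)
      = (1629/200) / (1091/200)
      = 8.145 / 5.455 = 1.4931 = 149.31%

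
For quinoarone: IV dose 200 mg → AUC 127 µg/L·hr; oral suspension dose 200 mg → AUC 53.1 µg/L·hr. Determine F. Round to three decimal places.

F = 0.418

F = (AUC_ev / D_ev) / (AUC_iv / D_iv)
  = (53.1/200) / (127/200)
  = 0.2655 / 0.635 = 0.4181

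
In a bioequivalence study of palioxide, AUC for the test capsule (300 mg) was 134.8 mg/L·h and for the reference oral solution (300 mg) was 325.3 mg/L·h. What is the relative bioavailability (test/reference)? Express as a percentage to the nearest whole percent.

F_rel = 41%

F_rel = (AUC_test/D_test) / (AUC_ref/D_ref)
      = (134.8/300) / (325.3/300)
      = 0.449333 / 1.08433 = 0.4144 = 41.44%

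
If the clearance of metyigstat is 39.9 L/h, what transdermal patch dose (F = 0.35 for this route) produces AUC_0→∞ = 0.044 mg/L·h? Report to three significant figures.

Dose = CL × AUC_0→∞ / F
     = 39.9 × 0.044 / 0.35 = 5.016 mg

Dose = 5.02 mg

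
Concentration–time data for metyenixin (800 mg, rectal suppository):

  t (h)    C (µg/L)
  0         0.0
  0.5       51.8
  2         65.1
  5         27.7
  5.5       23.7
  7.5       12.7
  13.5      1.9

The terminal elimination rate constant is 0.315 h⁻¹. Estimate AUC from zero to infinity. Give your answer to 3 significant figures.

AUC = 339 µg/L·h

Trapezoidal AUC_0→13.5:
  [0→0.5]: (0.0+51.8)/2 × 0.5 = 12.95
  [0.5→2]: (51.8+65.1)/2 × 1.5 = 87.675
  [2→5]: (65.1+27.7)/2 × 3 = 139.2
  [5→5.5]: (27.7+23.7)/2 × 0.5 = 12.85
  [5.5→7.5]: (23.7+12.7)/2 × 2 = 36.4
  [7.5→13.5]: (12.7+1.9)/2 × 6 = 43.8
  Sum = 332.875 µg/L·h
Extrapolated tail: C_last / k_e = 1.9 / 0.315 = 6.032
AUC_0→∞ = 332.875 + 6.032 = 338.907 µg/L·h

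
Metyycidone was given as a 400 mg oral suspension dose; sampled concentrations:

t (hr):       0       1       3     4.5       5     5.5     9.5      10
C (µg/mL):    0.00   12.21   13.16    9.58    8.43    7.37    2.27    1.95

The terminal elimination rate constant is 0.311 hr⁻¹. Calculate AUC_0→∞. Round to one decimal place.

Trapezoidal AUC_0→10:
  [0→1]: (0.00+12.21)/2 × 1 = 6.105
  [1→3]: (12.21+13.16)/2 × 2 = 25.37
  [3→4.5]: (13.16+9.58)/2 × 1.5 = 17.055
  [4.5→5]: (9.58+8.43)/2 × 0.5 = 4.5025
  [5→5.5]: (8.43+7.37)/2 × 0.5 = 3.95
  [5.5→9.5]: (7.37+2.27)/2 × 4 = 19.28
  [9.5→10]: (2.27+1.95)/2 × 0.5 = 1.055
  Sum = 77.3175 µg/mL·hr
Extrapolated tail: C_last / k_e = 1.95 / 0.311 = 6.270
AUC_0→∞ = 77.3175 + 6.270 = 83.5875 µg/mL·hr

AUC = 83.6 µg/mL·hr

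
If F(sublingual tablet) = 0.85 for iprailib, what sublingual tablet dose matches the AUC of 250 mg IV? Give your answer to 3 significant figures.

D_sublingual = 294 mg

For equal systemic exposure: F × D_ev = D_iv
D_ev = D_iv / F = 250 / 0.85 = 294.118 mg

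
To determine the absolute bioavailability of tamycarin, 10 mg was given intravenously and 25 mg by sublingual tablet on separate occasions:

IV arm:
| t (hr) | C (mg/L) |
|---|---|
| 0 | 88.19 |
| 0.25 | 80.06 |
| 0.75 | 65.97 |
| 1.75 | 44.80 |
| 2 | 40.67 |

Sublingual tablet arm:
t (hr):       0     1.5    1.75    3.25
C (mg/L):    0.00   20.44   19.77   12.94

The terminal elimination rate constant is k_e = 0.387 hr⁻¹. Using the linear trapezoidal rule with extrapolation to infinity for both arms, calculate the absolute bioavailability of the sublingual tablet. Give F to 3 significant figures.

Trapezoidal AUC_0→2 (IV):
  [0→0.25]: (88.19+80.06)/2 × 0.25 = 21.03125
  [0.25→0.75]: (80.06+65.97)/2 × 0.5 = 36.5075
  [0.75→1.75]: (65.97+44.80)/2 × 1 = 55.385
  [1.75→2]: (44.80+40.67)/2 × 0.25 = 10.68375
  Sum = 123.6075 mg/L·hr
IV tail: 40.67/0.387 = 105.090; AUC_iv,0→∞ = 123.6075 + 105.090 = 228.6975 mg/L·hr
Trapezoidal AUC_0→3.25 (sublingual tablet):
  [0→1.5]: (0.00+20.44)/2 × 1.5 = 15.33
  [1.5→1.75]: (20.44+19.77)/2 × 0.25 = 5.02625
  [1.75→3.25]: (19.77+12.94)/2 × 1.5 = 24.5325
  Sum = 44.88875 mg/L·hr
sublingual tablet tail: 12.94/0.387 = 33.437; AUC_ev,0→∞ = 44.88875 + 33.437 = 78.32575 mg/L·hr
F = (AUC_ev/D_ev)/(AUC_iv/D_iv) = (78.32575/25)/(228.6975/10) = 3.13303/22.86975 = 0.1370

F = 0.137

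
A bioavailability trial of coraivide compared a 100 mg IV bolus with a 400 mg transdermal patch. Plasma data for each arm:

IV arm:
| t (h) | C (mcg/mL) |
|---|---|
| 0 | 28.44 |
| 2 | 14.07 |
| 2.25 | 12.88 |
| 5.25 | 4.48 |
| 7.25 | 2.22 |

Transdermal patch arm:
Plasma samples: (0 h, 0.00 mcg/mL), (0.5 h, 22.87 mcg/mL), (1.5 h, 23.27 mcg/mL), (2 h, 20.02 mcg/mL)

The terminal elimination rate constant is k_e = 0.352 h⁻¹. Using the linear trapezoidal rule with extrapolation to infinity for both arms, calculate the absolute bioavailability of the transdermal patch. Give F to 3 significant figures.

Trapezoidal AUC_0→7.25 (IV):
  [0→2]: (28.44+14.07)/2 × 2 = 42.51
  [2→2.25]: (14.07+12.88)/2 × 0.25 = 3.36875
  [2.25→5.25]: (12.88+4.48)/2 × 3 = 26.04
  [5.25→7.25]: (4.48+2.22)/2 × 2 = 6.7
  Sum = 78.61875 mcg/mL·h
IV tail: 2.22/0.352 = 6.307; AUC_iv,0→∞ = 78.61875 + 6.307 = 84.92575 mcg/mL·h
Trapezoidal AUC_0→2 (transdermal patch):
  [0→0.5]: (0.00+22.87)/2 × 0.5 = 5.7175
  [0.5→1.5]: (22.87+23.27)/2 × 1 = 23.07
  [1.5→2]: (23.27+20.02)/2 × 0.5 = 10.8225
  Sum = 39.61 mcg/mL·h
transdermal patch tail: 20.02/0.352 = 56.875; AUC_ev,0→∞ = 39.61 + 56.875 = 96.485 mcg/mL·h
F = (AUC_ev/D_ev)/(AUC_iv/D_iv) = (96.485/400)/(84.92575/100) = 0.2412125/0.8492575 = 0.2840

F = 0.284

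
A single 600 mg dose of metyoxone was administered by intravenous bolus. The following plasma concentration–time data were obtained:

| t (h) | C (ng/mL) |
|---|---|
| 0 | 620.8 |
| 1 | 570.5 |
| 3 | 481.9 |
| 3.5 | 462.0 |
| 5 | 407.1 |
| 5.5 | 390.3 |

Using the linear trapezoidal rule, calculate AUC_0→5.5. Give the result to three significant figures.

Trapezoidal AUC_0→5.5:
  [0→1]: (620.8+570.5)/2 × 1 = 595.65
  [1→3]: (570.5+481.9)/2 × 2 = 1052.4
  [3→3.5]: (481.9+462.0)/2 × 0.5 = 235.975
  [3.5→5]: (462.0+407.1)/2 × 1.5 = 651.825
  [5→5.5]: (407.1+390.3)/2 × 0.5 = 199.35
  Sum = 2735.2 ng/mL·h

AUC = 2740 ng/mL·h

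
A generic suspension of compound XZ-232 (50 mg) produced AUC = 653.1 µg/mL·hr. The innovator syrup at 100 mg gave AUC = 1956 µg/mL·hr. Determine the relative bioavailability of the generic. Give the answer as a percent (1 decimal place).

F_rel = (AUC_test/D_test) / (AUC_ref/D_ref)
      = (653.1/50) / (1956/100)
      = 13.062 / 19.56 = 0.6678 = 66.78%

F_rel = 66.8%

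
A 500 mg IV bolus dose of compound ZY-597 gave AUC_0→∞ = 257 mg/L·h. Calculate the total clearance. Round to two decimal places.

CL = Dose_iv / AUC_0→∞
   = 500 / 257 = 1.94553 L/h

CL = 1.95 L/h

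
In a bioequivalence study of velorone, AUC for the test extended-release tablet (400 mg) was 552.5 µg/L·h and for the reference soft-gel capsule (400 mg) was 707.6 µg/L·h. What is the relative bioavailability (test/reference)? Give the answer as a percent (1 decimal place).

F_rel = (AUC_test/D_test) / (AUC_ref/D_ref)
      = (552.5/400) / (707.6/400)
      = 1.38125 / 1.769 = 0.7808 = 78.08%

F_rel = 78.1%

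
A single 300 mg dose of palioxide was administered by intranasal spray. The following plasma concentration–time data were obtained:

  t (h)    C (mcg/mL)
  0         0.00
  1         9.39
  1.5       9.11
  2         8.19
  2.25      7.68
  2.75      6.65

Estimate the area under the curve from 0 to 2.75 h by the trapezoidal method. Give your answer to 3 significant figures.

Trapezoidal AUC_0→2.75:
  [0→1]: (0.00+9.39)/2 × 1 = 4.695
  [1→1.5]: (9.39+9.11)/2 × 0.5 = 4.625
  [1.5→2]: (9.11+8.19)/2 × 0.5 = 4.325
  [2→2.25]: (8.19+7.68)/2 × 0.25 = 1.98375
  [2.25→2.75]: (7.68+6.65)/2 × 0.5 = 3.5825
  Sum = 19.21125 mcg/mL·h

AUC = 19.2 mcg/mL·h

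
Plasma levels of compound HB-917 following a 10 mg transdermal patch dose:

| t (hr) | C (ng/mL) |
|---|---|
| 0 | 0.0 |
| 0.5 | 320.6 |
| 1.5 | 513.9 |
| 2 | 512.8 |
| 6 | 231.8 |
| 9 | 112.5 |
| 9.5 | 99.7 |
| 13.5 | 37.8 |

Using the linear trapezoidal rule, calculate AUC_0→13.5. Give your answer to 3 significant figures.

Trapezoidal AUC_0→13.5:
  [0→0.5]: (0.0+320.6)/2 × 0.5 = 80.15
  [0.5→1.5]: (320.6+513.9)/2 × 1 = 417.25
  [1.5→2]: (513.9+512.8)/2 × 0.5 = 256.675
  [2→6]: (512.8+231.8)/2 × 4 = 1489.2
  [6→9]: (231.8+112.5)/2 × 3 = 516.45
  [9→9.5]: (112.5+99.7)/2 × 0.5 = 53.05
  [9.5→13.5]: (99.7+37.8)/2 × 4 = 275.0
  Sum = 3087.775 ng/mL·hr

AUC = 3090 ng/mL·hr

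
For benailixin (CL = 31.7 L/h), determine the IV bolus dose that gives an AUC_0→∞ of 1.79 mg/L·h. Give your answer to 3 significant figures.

Dose_iv = CL × AUC_0→∞
     = 31.7 × 1.79 = 56.743 mg

Dose = 56.7 mg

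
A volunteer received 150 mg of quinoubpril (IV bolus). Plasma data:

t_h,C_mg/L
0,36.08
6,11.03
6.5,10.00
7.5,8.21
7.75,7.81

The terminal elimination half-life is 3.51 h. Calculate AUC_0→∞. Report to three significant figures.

Trapezoidal AUC_0→7.75:
  [0→6]: (36.08+11.03)/2 × 6 = 141.33
  [6→6.5]: (11.03+10.00)/2 × 0.5 = 5.2575
  [6.5→7.5]: (10.00+8.21)/2 × 1 = 9.105
  [7.5→7.75]: (8.21+7.81)/2 × 0.25 = 2.0025
  Sum = 157.695 mg/L·h
k_e = ln2 / t½ = 0.693147 / 3.51 = 0.1975 h^-1
Extrapolated tail: C_last / k_e = 7.81 / 0.1975 = 39.544
AUC_0→∞ = 157.695 + 39.544 = 197.239 mg/L·h

AUC = 197 mg/L·h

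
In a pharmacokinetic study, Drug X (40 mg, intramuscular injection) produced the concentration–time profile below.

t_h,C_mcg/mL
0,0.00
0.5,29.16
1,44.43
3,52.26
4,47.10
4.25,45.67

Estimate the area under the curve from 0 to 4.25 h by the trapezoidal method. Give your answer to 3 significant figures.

Trapezoidal AUC_0→4.25:
  [0→0.5]: (0.00+29.16)/2 × 0.5 = 7.29
  [0.5→1]: (29.16+44.43)/2 × 0.5 = 18.3975
  [1→3]: (44.43+52.26)/2 × 2 = 96.69
  [3→4]: (52.26+47.10)/2 × 1 = 49.68
  [4→4.25]: (47.10+45.67)/2 × 0.25 = 11.59625
  Sum = 183.65375 mcg/mL·h

AUC = 184 mcg/mL·h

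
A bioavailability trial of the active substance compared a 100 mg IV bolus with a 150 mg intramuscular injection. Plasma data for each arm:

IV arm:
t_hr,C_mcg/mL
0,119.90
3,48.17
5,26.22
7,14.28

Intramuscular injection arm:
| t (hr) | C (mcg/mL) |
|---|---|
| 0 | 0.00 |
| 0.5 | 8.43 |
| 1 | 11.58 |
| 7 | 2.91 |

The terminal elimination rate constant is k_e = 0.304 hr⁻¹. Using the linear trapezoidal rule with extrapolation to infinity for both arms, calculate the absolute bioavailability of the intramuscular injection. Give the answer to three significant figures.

F = 0.0969

Trapezoidal AUC_0→7 (IV):
  [0→3]: (119.90+48.17)/2 × 3 = 252.105
  [3→5]: (48.17+26.22)/2 × 2 = 74.39
  [5→7]: (26.22+14.28)/2 × 2 = 40.5
  Sum = 366.995 mcg/mL·hr
IV tail: 14.28/0.304 = 46.974; AUC_iv,0→∞ = 366.995 + 46.974 = 413.969 mcg/mL·hr
Trapezoidal AUC_0→7 (intramuscular injection):
  [0→0.5]: (0.00+8.43)/2 × 0.5 = 2.1075
  [0.5→1]: (8.43+11.58)/2 × 0.5 = 5.0025
  [1→7]: (11.58+2.91)/2 × 6 = 43.47
  Sum = 50.58 mcg/mL·hr
intramuscular injection tail: 2.91/0.304 = 9.572; AUC_ev,0→∞ = 50.58 + 9.572 = 60.152 mcg/mL·hr
F = (AUC_ev/D_ev)/(AUC_iv/D_iv) = (60.152/150)/(413.969/100) = 0.401013/4.13969 = 0.0969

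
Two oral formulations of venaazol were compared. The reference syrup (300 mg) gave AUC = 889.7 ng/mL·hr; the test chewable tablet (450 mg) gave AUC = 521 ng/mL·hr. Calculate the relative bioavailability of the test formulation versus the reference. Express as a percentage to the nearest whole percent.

F_rel = 39%

F_rel = (AUC_test/D_test) / (AUC_ref/D_ref)
      = (521/450) / (889.7/300)
      = 1.15778 / 2.96567 = 0.3904 = 39.04%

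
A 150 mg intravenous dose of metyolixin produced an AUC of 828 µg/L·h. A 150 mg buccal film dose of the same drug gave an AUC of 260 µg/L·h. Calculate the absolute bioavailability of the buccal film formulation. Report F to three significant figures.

F = (AUC_ev / D_ev) / (AUC_iv / D_iv)
  = (260/150) / (828/150)
  = 1.73333 / 5.52 = 0.3140

F = 0.314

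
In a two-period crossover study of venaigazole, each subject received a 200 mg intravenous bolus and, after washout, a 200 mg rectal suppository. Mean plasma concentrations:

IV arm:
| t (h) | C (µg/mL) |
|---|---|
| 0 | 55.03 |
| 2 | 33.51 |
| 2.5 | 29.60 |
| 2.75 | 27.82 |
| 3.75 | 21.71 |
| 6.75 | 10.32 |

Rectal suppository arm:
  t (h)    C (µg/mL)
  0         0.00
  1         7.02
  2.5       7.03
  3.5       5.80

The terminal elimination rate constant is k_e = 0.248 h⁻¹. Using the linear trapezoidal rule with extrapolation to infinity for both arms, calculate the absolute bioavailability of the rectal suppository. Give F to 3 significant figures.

F = 0.194

Trapezoidal AUC_0→6.75 (IV):
  [0→2]: (55.03+33.51)/2 × 2 = 88.54
  [2→2.5]: (33.51+29.60)/2 × 0.5 = 15.7775
  [2.5→2.75]: (29.60+27.82)/2 × 0.25 = 7.1775
  [2.75→3.75]: (27.82+21.71)/2 × 1 = 24.765
  [3.75→6.75]: (21.71+10.32)/2 × 3 = 48.045
  Sum = 184.305 µg/mL·h
IV tail: 10.32/0.248 = 41.613; AUC_iv,0→∞ = 184.305 + 41.613 = 225.918 µg/mL·h
Trapezoidal AUC_0→3.5 (rectal suppository):
  [0→1]: (0.00+7.02)/2 × 1 = 3.51
  [1→2.5]: (7.02+7.03)/2 × 1.5 = 10.5375
  [2.5→3.5]: (7.03+5.80)/2 × 1 = 6.415
  Sum = 20.4625 µg/mL·h
rectal suppository tail: 5.80/0.248 = 23.387; AUC_ev,0→∞ = 20.4625 + 23.387 = 43.8495 µg/mL·h
F = (AUC_ev/D_ev)/(AUC_iv/D_iv) = (43.8495/200)/(225.918/200) = 0.2192475/1.12959 = 0.1941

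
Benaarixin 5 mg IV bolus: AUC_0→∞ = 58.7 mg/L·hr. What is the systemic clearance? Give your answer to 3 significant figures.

CL = 0.0852 L/hr

CL = Dose_iv / AUC_0→∞
   = 5 / 58.7 = 0.0851789 L/hr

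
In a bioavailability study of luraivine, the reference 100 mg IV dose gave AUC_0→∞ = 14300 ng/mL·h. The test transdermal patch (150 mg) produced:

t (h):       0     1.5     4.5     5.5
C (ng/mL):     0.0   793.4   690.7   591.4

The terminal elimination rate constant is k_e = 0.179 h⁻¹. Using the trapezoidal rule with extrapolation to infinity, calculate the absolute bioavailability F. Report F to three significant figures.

Trapezoidal AUC_0→5.5 (transdermal patch):
  [0→1.5]: (0.0+793.4)/2 × 1.5 = 595.05
  [1.5→4.5]: (793.4+690.7)/2 × 3 = 2226.15
  [4.5→5.5]: (690.7+591.4)/2 × 1 = 641.05
  Sum = 3462.25 ng/mL·h
Tail: C_last/k_e = 591.4/0.179 = 3303.911
AUC_0→∞ (transdermal patch) = 3462.25 + 3303.911 = 6766.161 ng/mL·h
F = (AUC_ev/D_ev)/(AUC_iv/D_iv) = (6766.161/150)/(14300/100) = 45.10774/143 = 0.3154

F = 0.315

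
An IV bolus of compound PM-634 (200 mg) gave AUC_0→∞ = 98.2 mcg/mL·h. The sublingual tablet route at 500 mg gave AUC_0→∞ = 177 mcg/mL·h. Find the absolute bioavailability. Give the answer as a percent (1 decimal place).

F = (AUC_ev / D_ev) / (AUC_iv / D_iv)
  = (177/500) / (98.2/200)
  = 0.354 / 0.491 = 0.7210
  = 72.10%

F = 72.1%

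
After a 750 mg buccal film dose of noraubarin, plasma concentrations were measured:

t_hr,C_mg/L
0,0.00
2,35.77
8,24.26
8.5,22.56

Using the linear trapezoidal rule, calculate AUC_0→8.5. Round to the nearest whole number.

Trapezoidal AUC_0→8.5:
  [0→2]: (0.00+35.77)/2 × 2 = 35.77
  [2→8]: (35.77+24.26)/2 × 6 = 180.09
  [8→8.5]: (24.26+22.56)/2 × 0.5 = 11.705
  Sum = 227.565 mg/L·hr

AUC = 228 mg/L·hr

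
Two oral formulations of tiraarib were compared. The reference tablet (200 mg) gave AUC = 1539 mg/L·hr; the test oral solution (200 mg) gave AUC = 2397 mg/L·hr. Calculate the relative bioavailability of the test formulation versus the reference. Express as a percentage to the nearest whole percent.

F_rel = 156%

F_rel = (AUC_test/D_test) / (AUC_ref/D_ref)
      = (2397/200) / (1539/200)
      = 11.985 / 7.695 = 1.5575 = 155.75%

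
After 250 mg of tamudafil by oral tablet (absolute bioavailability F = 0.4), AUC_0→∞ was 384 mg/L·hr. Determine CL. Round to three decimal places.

CL = 0.260 L/hr

CL = F × Dose / AUC_0→∞
   = 0.4 × 250 / 384 = 0.260417 L/hr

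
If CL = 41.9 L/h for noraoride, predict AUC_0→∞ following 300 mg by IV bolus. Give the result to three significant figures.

AUC = 7.16 mg/L·h

AUC_0→∞ = Dose_iv / CL
        = 300 / 41.9 = 7.1599 mg/L·h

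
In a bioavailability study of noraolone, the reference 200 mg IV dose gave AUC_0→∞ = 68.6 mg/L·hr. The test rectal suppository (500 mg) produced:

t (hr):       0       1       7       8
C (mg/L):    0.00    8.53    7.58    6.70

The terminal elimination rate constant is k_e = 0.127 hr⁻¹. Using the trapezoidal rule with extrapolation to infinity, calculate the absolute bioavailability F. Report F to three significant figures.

F = 0.656

Trapezoidal AUC_0→8 (rectal suppository):
  [0→1]: (0.00+8.53)/2 × 1 = 4.265
  [1→7]: (8.53+7.58)/2 × 6 = 48.33
  [7→8]: (7.58+6.70)/2 × 1 = 7.14
  Sum = 59.735 mg/L·hr
Tail: C_last/k_e = 6.70/0.127 = 52.756
AUC_0→∞ (rectal suppository) = 59.735 + 52.756 = 112.491 mg/L·hr
F = (AUC_ev/D_ev)/(AUC_iv/D_iv) = (112.491/500)/(68.6/200) = 0.224982/0.343 = 0.6559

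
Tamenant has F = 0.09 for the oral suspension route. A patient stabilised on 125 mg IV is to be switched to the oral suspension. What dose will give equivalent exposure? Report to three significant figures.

For equal systemic exposure: F × D_ev = D_iv
D_ev = D_iv / F = 125 / 0.09 = 1388.89 mg

D_oral = 1390 mg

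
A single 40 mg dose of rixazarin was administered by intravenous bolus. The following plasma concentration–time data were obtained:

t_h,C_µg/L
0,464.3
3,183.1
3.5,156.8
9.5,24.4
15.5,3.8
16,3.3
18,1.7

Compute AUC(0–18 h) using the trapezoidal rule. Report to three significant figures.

AUC = 1690 µg/L·h

Trapezoidal AUC_0→18:
  [0→3]: (464.3+183.1)/2 × 3 = 971.1
  [3→3.5]: (183.1+156.8)/2 × 0.5 = 84.975
  [3.5→9.5]: (156.8+24.4)/2 × 6 = 543.6
  [9.5→15.5]: (24.4+3.8)/2 × 6 = 84.6
  [15.5→16]: (3.8+3.3)/2 × 0.5 = 1.775
  [16→18]: (3.3+1.7)/2 × 2 = 5.0
  Sum = 1691.05 µg/L·h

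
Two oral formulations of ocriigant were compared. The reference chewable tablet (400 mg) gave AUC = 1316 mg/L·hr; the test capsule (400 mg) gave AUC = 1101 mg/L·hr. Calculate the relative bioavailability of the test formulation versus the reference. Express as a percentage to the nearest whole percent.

F_rel = 84%

F_rel = (AUC_test/D_test) / (AUC_ref/D_ref)
      = (1101/400) / (1316/400)
      = 2.7525 / 3.29 = 0.8366 = 83.66%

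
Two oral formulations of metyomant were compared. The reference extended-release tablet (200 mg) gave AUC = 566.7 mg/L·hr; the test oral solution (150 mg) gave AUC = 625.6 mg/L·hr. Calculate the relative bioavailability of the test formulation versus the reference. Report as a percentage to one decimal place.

F_rel = 147.2%

F_rel = (AUC_test/D_test) / (AUC_ref/D_ref)
      = (625.6/150) / (566.7/200)
      = 4.17067 / 2.8335 = 1.4719 = 147.19%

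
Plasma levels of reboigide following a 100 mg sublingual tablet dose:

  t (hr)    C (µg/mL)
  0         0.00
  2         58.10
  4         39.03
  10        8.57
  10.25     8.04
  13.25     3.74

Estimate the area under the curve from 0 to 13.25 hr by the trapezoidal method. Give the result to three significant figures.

Trapezoidal AUC_0→13.25:
  [0→2]: (0.00+58.10)/2 × 2 = 58.1
  [2→4]: (58.10+39.03)/2 × 2 = 97.13
  [4→10]: (39.03+8.57)/2 × 6 = 142.8
  [10→10.25]: (8.57+8.04)/2 × 0.25 = 2.07625
  [10.25→13.25]: (8.04+3.74)/2 × 3 = 17.67
  Sum = 317.77625 µg/mL·hr

AUC = 318 µg/mL·hr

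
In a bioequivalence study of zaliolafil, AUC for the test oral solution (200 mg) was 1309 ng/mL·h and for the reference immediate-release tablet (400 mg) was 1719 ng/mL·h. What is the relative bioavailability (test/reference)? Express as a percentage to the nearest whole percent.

F_rel = (AUC_test/D_test) / (AUC_ref/D_ref)
      = (1309/200) / (1719/400)
      = 6.545 / 4.2975 = 1.5230 = 152.30%

F_rel = 152%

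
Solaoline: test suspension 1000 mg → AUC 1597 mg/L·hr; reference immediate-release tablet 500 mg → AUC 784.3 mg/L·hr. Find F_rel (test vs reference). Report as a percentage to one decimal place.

F_rel = 101.8%

F_rel = (AUC_test/D_test) / (AUC_ref/D_ref)
      = (1597/1000) / (784.3/500)
      = 1.597 / 1.5686 = 1.0181 = 101.81%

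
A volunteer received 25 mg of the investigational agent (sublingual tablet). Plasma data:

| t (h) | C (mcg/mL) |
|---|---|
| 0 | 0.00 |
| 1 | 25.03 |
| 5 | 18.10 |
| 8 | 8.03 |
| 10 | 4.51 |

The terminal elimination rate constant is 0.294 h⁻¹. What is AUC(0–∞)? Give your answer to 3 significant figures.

Trapezoidal AUC_0→10:
  [0→1]: (0.00+25.03)/2 × 1 = 12.515
  [1→5]: (25.03+18.10)/2 × 4 = 86.26
  [5→8]: (18.10+8.03)/2 × 3 = 39.195
  [8→10]: (8.03+4.51)/2 × 2 = 12.54
  Sum = 150.51 mcg/mL·h
Extrapolated tail: C_last / k_e = 4.51 / 0.294 = 15.340
AUC_0→∞ = 150.51 + 15.340 = 165.85 mcg/mL·h

AUC = 166 mcg/mL·h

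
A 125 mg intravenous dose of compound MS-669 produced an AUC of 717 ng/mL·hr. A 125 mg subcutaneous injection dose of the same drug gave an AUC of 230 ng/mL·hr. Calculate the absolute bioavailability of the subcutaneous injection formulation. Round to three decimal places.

F = (AUC_ev / D_ev) / (AUC_iv / D_iv)
  = (230/125) / (717/125)
  = 1.84 / 5.736 = 0.3208

F = 0.321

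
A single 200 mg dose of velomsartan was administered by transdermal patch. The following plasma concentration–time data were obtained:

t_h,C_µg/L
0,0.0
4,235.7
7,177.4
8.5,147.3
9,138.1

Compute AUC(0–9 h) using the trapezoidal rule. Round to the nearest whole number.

Trapezoidal AUC_0→9:
  [0→4]: (0.0+235.7)/2 × 4 = 471.4
  [4→7]: (235.7+177.4)/2 × 3 = 619.65
  [7→8.5]: (177.4+147.3)/2 × 1.5 = 243.525
  [8.5→9]: (147.3+138.1)/2 × 0.5 = 71.35
  Sum = 1405.925 µg/L·h

AUC = 1406 µg/L·h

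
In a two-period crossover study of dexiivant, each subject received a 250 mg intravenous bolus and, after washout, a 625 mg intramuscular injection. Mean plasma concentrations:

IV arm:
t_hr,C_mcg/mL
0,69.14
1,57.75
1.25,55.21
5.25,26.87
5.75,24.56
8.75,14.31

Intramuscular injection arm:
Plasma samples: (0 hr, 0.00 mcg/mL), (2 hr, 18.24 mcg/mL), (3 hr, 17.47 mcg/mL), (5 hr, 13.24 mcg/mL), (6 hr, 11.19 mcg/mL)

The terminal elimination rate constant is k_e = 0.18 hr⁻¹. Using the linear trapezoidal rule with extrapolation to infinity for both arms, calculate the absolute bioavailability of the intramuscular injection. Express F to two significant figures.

F = 0.14

Trapezoidal AUC_0→8.75 (IV):
  [0→1]: (69.14+57.75)/2 × 1 = 63.445
  [1→1.25]: (57.75+55.21)/2 × 0.25 = 14.12
  [1.25→5.25]: (55.21+26.87)/2 × 4 = 164.16
  [5.25→5.75]: (26.87+24.56)/2 × 0.5 = 12.8575
  [5.75→8.75]: (24.56+14.31)/2 × 3 = 58.305
  Sum = 312.8875 mcg/mL·hr
IV tail: 14.31/0.18 = 79.500; AUC_iv,0→∞ = 312.8875 + 79.500 = 392.3875 mcg/mL·hr
Trapezoidal AUC_0→6 (intramuscular injection):
  [0→2]: (0.00+18.24)/2 × 2 = 18.24
  [2→3]: (18.24+17.47)/2 × 1 = 17.855
  [3→5]: (17.47+13.24)/2 × 2 = 30.71
  [5→6]: (13.24+11.19)/2 × 1 = 12.215
  Sum = 79.02 mcg/mL·hr
intramuscular injection tail: 11.19/0.18 = 62.167; AUC_ev,0→∞ = 79.02 + 62.167 = 141.187 mcg/mL·hr
F = (AUC_ev/D_ev)/(AUC_iv/D_iv) = (141.187/625)/(392.3875/250) = 0.2258992/1.56955 = 0.1439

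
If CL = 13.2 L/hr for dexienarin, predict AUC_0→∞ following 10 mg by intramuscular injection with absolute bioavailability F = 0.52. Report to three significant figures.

AUC_0→∞ = F × Dose / CL
        = 0.52 × 10 / 13.2 = 0.393939 mg/L·hr

AUC = 0.394 mg/L·hr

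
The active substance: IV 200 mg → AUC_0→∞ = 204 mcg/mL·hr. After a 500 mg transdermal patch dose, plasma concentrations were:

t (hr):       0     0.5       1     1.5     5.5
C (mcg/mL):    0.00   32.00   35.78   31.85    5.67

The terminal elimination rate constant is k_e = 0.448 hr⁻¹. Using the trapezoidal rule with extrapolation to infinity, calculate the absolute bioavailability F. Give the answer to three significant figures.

Trapezoidal AUC_0→5.5 (transdermal patch):
  [0→0.5]: (0.00+32.00)/2 × 0.5 = 8.0
  [0.5→1]: (32.00+35.78)/2 × 0.5 = 16.945
  [1→1.5]: (35.78+31.85)/2 × 0.5 = 16.9075
  [1.5→5.5]: (31.85+5.67)/2 × 4 = 75.04
  Sum = 116.8925 mcg/mL·hr
Tail: C_last/k_e = 5.67/0.448 = 12.656
AUC_0→∞ (transdermal patch) = 116.8925 + 12.656 = 129.5485 mcg/mL·hr
F = (AUC_ev/D_ev)/(AUC_iv/D_iv) = (129.5485/500)/(204/200) = 0.259097/1.02 = 0.2540

F = 0.254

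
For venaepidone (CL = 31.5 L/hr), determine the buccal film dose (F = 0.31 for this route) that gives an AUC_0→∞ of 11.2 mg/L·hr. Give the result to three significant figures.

Dose = CL × AUC_0→∞ / F
     = 31.5 × 11.2 / 0.31 = 1138.06 mg

Dose = 1140 mg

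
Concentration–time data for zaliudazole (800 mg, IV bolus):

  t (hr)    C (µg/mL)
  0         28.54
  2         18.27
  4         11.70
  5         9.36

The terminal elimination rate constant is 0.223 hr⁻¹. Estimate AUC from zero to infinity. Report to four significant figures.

Trapezoidal AUC_0→5:
  [0→2]: (28.54+18.27)/2 × 2 = 46.81
  [2→4]: (18.27+11.70)/2 × 2 = 29.97
  [4→5]: (11.70+9.36)/2 × 1 = 10.53
  Sum = 87.31 µg/mL·hr
Extrapolated tail: C_last / k_e = 9.36 / 0.223 = 41.973
AUC_0→∞ = 87.31 + 41.973 = 129.283 µg/mL·hr

AUC = 129.3 µg/mL·hr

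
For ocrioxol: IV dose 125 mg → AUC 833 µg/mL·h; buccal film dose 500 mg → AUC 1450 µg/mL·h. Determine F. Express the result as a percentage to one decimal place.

F = 43.5%

F = (AUC_ev / D_ev) / (AUC_iv / D_iv)
  = (1450/500) / (833/125)
  = 2.9 / 6.664 = 0.4352
  = 43.52%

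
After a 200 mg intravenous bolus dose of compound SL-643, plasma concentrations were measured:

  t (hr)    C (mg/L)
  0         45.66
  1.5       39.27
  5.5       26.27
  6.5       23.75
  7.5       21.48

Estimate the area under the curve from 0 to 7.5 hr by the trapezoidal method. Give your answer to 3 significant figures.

AUC = 242 mg/L·hr

Trapezoidal AUC_0→7.5:
  [0→1.5]: (45.66+39.27)/2 × 1.5 = 63.6975
  [1.5→5.5]: (39.27+26.27)/2 × 4 = 131.08
  [5.5→6.5]: (26.27+23.75)/2 × 1 = 25.01
  [6.5→7.5]: (23.75+21.48)/2 × 1 = 22.615
  Sum = 242.4025 mg/L·hr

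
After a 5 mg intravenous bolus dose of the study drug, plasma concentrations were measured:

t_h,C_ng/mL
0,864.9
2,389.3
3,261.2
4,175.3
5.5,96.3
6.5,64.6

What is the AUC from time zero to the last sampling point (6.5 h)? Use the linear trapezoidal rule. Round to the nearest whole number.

Trapezoidal AUC_0→6.5:
  [0→2]: (864.9+389.3)/2 × 2 = 1254.2
  [2→3]: (389.3+261.2)/2 × 1 = 325.25
  [3→4]: (261.2+175.3)/2 × 1 = 218.25
  [4→5.5]: (175.3+96.3)/2 × 1.5 = 203.7
  [5.5→6.5]: (96.3+64.6)/2 × 1 = 80.45
  Sum = 2081.85 ng/mL·h

AUC = 2082 ng/mL·h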